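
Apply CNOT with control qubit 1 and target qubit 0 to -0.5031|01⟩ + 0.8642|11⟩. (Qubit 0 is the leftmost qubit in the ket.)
0.8642|01⟩ - 0.5031|11⟩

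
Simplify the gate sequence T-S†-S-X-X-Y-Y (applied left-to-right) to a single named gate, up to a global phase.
T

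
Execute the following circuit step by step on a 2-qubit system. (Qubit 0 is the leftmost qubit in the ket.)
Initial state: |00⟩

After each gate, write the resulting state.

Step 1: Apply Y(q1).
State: i|01⟩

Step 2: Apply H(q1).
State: (1/√2)i|00⟩ - (1/√2)i|01⟩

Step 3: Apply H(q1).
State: i|01⟩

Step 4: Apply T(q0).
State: i|01⟩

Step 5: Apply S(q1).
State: -|01⟩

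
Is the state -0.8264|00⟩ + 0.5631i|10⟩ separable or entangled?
Separable

Writing the state as a|00⟩ + b|01⟩ + c|10⟩ + d|11⟩, it is a product state iff ad − bc = 0.
Here (a, b, c, d) = (-0.8264, 0, 0.5631i, 0): ad − bc = (-0.8264)(0) − (0)(0.5631i) = 0, so the state is separable.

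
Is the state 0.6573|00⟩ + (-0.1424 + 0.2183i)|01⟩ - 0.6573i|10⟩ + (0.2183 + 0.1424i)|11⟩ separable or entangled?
Separable

Writing the state as a|00⟩ + b|01⟩ + c|10⟩ + d|11⟩, it is a product state iff ad − bc = 0.
Here (a, b, c, d) = (0.6573, (-0.1424 + 0.2183i), -0.6573i, (0.2183 + 0.1424i)): ad − bc = (0.6573)(0.2183 + 0.1424i) − (-0.1424 + 0.2183i)(-0.6573i) = 0, so the state is separable.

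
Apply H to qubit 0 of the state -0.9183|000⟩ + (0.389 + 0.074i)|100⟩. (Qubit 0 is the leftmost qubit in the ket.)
(-0.3743 + 0.05233i)|000⟩ + (-0.9244 - 0.05233i)|100⟩

H on qubit 0 mixes each pair of kets that differ only in qubit 0: amplitudes (a, b) of (|…0…⟩, |…1…⟩) become ((a + b)/√2, (a − b)/√2). Kets absent from the input have amplitude 0.
(|000⟩, |100⟩): (a, b) = (-0.9183, (0.389 + 0.074i)) → ((-0.3743 + 0.05233i), (-0.9244 - 0.05233i))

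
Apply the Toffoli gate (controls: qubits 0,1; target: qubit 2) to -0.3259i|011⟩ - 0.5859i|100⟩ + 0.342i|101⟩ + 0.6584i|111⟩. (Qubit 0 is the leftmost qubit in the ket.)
-0.3259i|011⟩ - 0.5859i|100⟩ + 0.342i|101⟩ + 0.6584i|110⟩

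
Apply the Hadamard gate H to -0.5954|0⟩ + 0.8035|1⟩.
0.1471|0⟩ - 0.9892|1⟩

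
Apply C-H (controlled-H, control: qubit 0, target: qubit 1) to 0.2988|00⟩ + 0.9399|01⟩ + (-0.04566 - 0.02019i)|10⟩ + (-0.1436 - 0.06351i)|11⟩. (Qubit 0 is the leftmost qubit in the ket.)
0.2988|00⟩ + 0.9399|01⟩ + (-0.1338 - 0.05918i)|10⟩ + (0.06925 + 0.03063i)|11⟩

C-H leaves the control-|0⟩ kets |00⟩, |01⟩ unchanged and applies H to qubit 1 on the control-|1⟩ pair (|10⟩, |11⟩).
H = [[1/√2, 1/√2], [1/√2, -1/√2]].
With a = amp(|10⟩) = (-0.04566 - 0.02019i) and b = amp(|11⟩) = (-0.1436 - 0.06351i):
new amp(|10⟩) = (1/√2)·a + (1/√2)·b = (-0.1338 - 0.05918i)
new amp(|11⟩) = (1/√2)·a + (-1/√2)·b = (0.06925 + 0.03063i)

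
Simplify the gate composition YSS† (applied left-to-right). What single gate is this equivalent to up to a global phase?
Y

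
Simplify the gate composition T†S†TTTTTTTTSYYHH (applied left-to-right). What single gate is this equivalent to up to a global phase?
T†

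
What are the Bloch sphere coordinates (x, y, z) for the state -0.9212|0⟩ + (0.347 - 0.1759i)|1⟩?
(-0.6393, 0.3241, 0.6973)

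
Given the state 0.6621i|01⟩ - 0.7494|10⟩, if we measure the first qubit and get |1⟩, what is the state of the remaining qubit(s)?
-|0⟩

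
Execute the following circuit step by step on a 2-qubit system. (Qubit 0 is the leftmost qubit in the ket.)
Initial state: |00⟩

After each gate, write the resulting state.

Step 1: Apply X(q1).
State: |01⟩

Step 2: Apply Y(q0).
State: i|11⟩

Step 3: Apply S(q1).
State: -|11⟩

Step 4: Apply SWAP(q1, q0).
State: -|11⟩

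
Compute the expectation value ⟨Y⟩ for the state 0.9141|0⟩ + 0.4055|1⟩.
0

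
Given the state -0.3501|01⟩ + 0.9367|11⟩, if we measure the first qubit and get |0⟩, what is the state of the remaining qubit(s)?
-|1⟩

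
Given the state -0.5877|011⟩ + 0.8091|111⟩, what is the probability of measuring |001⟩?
0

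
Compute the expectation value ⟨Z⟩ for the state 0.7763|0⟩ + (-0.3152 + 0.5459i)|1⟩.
0.2053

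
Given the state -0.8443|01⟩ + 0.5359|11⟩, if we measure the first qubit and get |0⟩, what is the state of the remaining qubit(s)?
-|1⟩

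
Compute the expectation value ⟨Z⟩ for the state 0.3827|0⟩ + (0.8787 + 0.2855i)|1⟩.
-0.7072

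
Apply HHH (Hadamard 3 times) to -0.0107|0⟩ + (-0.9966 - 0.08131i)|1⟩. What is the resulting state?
(-0.7123 - 0.05749i)|0⟩ + (0.6971 + 0.05749i)|1⟩

H² = I, so H^3 = H: a single Hadamard. With (a, b) = (-0.0107, (-0.9966 - 0.08131i)), H gives ((a + b)/√2, (a − b)/√2) = ((-0.7123 - 0.05749i), (0.6971 + 0.05749i)).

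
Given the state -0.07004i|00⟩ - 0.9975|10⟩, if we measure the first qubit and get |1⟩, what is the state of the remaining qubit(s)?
-|0⟩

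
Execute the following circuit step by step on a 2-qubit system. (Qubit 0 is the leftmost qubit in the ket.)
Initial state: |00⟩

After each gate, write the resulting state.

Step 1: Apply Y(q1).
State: i|01⟩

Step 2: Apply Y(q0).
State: -|11⟩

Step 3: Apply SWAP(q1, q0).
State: -|11⟩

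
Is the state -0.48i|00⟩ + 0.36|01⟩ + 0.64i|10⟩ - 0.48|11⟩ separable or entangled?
Separable

Writing the state as a|00⟩ + b|01⟩ + c|10⟩ + d|11⟩, it is a product state iff ad − bc = 0.
Here (a, b, c, d) = (-0.48i, 0.36, 0.64i, -0.48): ad − bc = (-0.48i)(-0.48) − (0.36)(0.64i) = 0, so the state is separable.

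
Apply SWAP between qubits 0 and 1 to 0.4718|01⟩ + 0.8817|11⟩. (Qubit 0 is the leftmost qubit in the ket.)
0.4718|10⟩ + 0.8817|11⟩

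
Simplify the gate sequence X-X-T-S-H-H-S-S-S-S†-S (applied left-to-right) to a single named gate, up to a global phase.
T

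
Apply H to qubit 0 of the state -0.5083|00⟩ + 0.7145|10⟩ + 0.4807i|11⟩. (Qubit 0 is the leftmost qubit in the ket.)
0.1458|00⟩ + 0.3399i|01⟩ - 0.8647|10⟩ - 0.3399i|11⟩

H on qubit 0 mixes each pair of kets that differ only in qubit 0: amplitudes (a, b) of (|…0…⟩, |…1…⟩) become ((a + b)/√2, (a − b)/√2). Kets absent from the input have amplitude 0.
(|00⟩, |10⟩): (a, b) = (-0.5083, 0.7145) → (0.1458, -0.8647)
(|01⟩, |11⟩): (a, b) = (0, 0.4807i) → (0.3399i, -0.3399i)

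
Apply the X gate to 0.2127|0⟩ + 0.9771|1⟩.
0.9771|0⟩ + 0.2127|1⟩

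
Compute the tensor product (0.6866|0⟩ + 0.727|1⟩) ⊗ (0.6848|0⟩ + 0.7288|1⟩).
0.4702|00⟩ + 0.5004|01⟩ + 0.4978|10⟩ + 0.5298|11⟩

amp(|b₁b₂…⟩) = product of the factor amplitudes for bits b₁, b₂, …; only kets whose every factor amplitude is nonzero survive.
|00⟩: (0.6866)(0.6848) = 0.4702
|01⟩: (0.6866)(0.7288) = 0.5004
|10⟩: (0.727)(0.6848) = 0.4978
|11⟩: (0.727)(0.7288) = 0.5298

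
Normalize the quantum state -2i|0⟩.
-i|0⟩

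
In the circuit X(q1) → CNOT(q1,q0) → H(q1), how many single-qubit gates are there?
2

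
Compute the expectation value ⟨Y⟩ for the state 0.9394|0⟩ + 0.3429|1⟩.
0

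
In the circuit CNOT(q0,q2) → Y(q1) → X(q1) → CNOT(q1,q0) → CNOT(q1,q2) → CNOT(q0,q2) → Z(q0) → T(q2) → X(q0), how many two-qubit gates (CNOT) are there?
4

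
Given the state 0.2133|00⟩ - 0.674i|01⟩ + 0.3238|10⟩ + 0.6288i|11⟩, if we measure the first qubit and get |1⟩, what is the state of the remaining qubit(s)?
0.4578|0⟩ + 0.889i|1⟩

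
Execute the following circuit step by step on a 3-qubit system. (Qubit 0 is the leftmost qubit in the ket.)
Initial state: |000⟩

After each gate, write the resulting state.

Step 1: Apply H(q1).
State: 1/√2|000⟩ + 1/√2|010⟩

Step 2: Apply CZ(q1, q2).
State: 1/√2|000⟩ + 1/√2|010⟩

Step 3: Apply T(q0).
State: 1/√2|000⟩ + 1/√2|010⟩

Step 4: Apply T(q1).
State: 1/√2|000⟩ + (1/2 + (1/2)i)|010⟩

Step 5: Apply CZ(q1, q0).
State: 1/√2|000⟩ + (1/2 + (1/2)i)|010⟩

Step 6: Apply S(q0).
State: 1/√2|000⟩ + (1/2 + (1/2)i)|010⟩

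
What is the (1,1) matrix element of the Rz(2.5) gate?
(0.3153 + 0.949i)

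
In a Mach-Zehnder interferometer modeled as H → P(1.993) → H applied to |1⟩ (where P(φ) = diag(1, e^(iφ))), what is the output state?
(0.7049 - 0.4561i)|0⟩ + (0.2951 + 0.4561i)|1⟩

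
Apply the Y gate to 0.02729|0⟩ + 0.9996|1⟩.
-0.9996i|0⟩ + 0.02729i|1⟩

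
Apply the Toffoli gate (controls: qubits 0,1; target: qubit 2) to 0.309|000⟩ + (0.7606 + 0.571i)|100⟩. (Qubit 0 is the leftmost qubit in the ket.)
0.309|000⟩ + (0.7606 + 0.571i)|100⟩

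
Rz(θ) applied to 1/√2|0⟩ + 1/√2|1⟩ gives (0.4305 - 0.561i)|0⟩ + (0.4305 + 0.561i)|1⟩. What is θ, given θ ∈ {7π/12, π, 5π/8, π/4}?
7π/12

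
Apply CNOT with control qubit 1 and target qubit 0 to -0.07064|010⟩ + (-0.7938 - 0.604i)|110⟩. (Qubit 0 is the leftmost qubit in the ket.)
(-0.7938 - 0.604i)|010⟩ - 0.07064|110⟩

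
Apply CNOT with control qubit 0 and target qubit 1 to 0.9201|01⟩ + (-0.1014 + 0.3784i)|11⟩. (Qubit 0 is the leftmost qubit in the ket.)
0.9201|01⟩ + (-0.1014 + 0.3784i)|10⟩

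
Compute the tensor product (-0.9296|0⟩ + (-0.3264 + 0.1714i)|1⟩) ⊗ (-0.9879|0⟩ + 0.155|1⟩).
0.9184|00⟩ - 0.1441|01⟩ + (0.3225 - 0.1693i)|10⟩ + (-0.05059 + 0.02657i)|11⟩

amp(|b₁b₂…⟩) = product of the factor amplitudes for bits b₁, b₂, …; only kets whose every factor amplitude is nonzero survive.
|00⟩: (-0.9296)(-0.9879) = 0.9184
|01⟩: (-0.9296)(0.155) = -0.1441
|10⟩: (-0.3264 + 0.1714i)(-0.9879) = (0.3225 - 0.1693i)
|11⟩: (-0.3264 + 0.1714i)(0.155) = (-0.05059 + 0.02657i)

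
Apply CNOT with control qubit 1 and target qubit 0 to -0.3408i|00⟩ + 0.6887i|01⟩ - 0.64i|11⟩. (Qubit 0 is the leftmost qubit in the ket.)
-0.3408i|00⟩ - 0.64i|01⟩ + 0.6887i|11⟩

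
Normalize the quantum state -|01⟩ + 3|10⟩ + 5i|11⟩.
-0.169|01⟩ + 0.5071|10⟩ + 0.8452i|11⟩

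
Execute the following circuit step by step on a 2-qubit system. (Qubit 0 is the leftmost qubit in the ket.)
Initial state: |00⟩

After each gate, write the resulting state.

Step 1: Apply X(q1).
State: |01⟩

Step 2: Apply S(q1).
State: i|01⟩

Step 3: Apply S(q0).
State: i|01⟩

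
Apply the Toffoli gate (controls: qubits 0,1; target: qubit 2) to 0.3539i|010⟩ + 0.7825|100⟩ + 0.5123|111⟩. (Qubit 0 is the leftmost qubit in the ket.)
0.3539i|010⟩ + 0.7825|100⟩ + 0.5123|110⟩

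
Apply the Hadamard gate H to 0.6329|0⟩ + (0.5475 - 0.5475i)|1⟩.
(0.8347 - 0.3871i)|0⟩ + (0.06039 + 0.3871i)|1⟩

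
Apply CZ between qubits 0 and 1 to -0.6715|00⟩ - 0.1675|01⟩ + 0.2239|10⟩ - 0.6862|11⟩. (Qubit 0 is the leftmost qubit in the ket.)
-0.6715|00⟩ - 0.1675|01⟩ + 0.2239|10⟩ + 0.6862|11⟩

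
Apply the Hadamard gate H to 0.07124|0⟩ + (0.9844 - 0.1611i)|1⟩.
(0.7465 - 0.1139i)|0⟩ + (-0.6457 + 0.1139i)|1⟩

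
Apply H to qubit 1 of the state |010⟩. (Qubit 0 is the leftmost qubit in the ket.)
1/√2|000⟩ - 1/√2|010⟩

H on qubit 1 mixes each pair of kets that differ only in qubit 1: amplitudes (a, b) of (|…0…⟩, |…1…⟩) become ((a + b)/√2, (a − b)/√2). Kets absent from the input have amplitude 0.
(|000⟩, |010⟩): (a, b) = (0, 1) → (1/√2, -1/√2)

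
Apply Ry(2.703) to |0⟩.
0.2175|0⟩ + 0.9761|1⟩

Ry(2.703) = [[cos(θ/2), −sin(θ/2)], [sin(θ/2), cos(θ/2)]]; θ = 2.703, cos(θ/2) ≈ 0.217543, sin(θ/2) ≈ 0.976051.
With a = amp(|0⟩) = 1 and b = amp(|1⟩) = 0:
new amp(|0⟩) = (0.217543)·a + (-0.976051)·b = 0.2175
new amp(|1⟩) = (0.976051)·a + (0.217543)·b = 0.9761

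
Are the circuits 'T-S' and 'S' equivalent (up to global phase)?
No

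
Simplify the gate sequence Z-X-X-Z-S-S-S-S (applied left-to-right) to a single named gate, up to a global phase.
I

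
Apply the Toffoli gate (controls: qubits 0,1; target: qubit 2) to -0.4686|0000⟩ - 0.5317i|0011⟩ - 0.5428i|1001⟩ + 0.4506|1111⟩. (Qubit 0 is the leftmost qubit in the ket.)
-0.4686|0000⟩ - 0.5317i|0011⟩ - 0.5428i|1001⟩ + 0.4506|1101⟩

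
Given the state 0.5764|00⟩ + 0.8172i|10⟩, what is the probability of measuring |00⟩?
0.3322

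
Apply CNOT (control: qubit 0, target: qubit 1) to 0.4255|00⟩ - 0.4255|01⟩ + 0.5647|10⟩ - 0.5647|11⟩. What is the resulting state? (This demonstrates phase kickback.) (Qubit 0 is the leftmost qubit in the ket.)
0.4255|00⟩ - 0.4255|01⟩ - 0.5647|10⟩ + 0.5647|11⟩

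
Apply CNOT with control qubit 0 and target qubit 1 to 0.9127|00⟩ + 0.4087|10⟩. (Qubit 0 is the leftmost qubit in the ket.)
0.9127|00⟩ + 0.4087|11⟩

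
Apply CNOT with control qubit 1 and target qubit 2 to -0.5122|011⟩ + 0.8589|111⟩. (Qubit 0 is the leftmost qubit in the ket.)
-0.5122|010⟩ + 0.8589|110⟩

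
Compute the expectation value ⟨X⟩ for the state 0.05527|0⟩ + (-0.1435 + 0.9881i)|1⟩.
-0.01586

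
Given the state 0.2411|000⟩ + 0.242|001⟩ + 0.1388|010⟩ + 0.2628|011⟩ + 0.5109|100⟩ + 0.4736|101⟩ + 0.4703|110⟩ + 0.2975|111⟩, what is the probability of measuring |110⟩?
0.2212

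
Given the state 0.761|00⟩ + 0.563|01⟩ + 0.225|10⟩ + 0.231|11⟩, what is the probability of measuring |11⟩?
0.05336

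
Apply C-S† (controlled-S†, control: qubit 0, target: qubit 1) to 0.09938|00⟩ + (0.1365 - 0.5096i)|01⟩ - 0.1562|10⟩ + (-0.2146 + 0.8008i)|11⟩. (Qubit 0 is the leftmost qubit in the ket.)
0.09938|00⟩ + (0.1365 - 0.5096i)|01⟩ - 0.1562|10⟩ + (0.8008 + 0.2146i)|11⟩

C-S† leaves the control-|0⟩ kets |00⟩, |01⟩ unchanged and applies S† to qubit 1 on the control-|1⟩ pair (|10⟩, |11⟩).
S† = [[1, 0], [0, -i]].
With a = amp(|10⟩) = -0.1562 and b = amp(|11⟩) = (-0.2146 + 0.8008i):
new amp(|10⟩) = (1)·a = -0.1562
new amp(|11⟩) = (-i)·b = (0.8008 + 0.2146i)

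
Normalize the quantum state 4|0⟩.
|0⟩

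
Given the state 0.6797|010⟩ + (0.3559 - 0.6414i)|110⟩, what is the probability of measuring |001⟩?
0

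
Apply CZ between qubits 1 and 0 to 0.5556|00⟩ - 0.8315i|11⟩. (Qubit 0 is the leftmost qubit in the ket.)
0.5556|00⟩ + 0.8315i|11⟩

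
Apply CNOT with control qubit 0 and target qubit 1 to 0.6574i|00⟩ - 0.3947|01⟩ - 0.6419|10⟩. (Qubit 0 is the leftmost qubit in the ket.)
0.6574i|00⟩ - 0.3947|01⟩ - 0.6419|11⟩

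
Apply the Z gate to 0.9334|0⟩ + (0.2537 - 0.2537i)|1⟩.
0.9334|0⟩ + (-0.2537 + 0.2537i)|1⟩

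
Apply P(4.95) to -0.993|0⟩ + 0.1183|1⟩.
-0.993|0⟩ + (0.02785 - 0.115i)|1⟩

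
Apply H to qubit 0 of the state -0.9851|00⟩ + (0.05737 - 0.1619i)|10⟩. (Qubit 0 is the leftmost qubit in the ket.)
(-0.656 - 0.1145i)|00⟩ + (-0.7371 + 0.1145i)|10⟩

H on qubit 0 mixes each pair of kets that differ only in qubit 0: amplitudes (a, b) of (|…0…⟩, |…1…⟩) become ((a + b)/√2, (a − b)/√2). Kets absent from the input have amplitude 0.
(|00⟩, |10⟩): (a, b) = (-0.9851, (0.05737 - 0.1619i)) → ((-0.656 - 0.1145i), (-0.7371 + 0.1145i))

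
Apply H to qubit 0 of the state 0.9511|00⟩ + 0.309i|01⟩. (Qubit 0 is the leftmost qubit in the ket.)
0.6725|00⟩ + 0.2185i|01⟩ + 0.6725|10⟩ + 0.2185i|11⟩

H on qubit 0 mixes each pair of kets that differ only in qubit 0: amplitudes (a, b) of (|…0…⟩, |…1…⟩) become ((a + b)/√2, (a − b)/√2). Kets absent from the input have amplitude 0.
(|00⟩, |10⟩): (a, b) = (0.9511, 0) → (0.6725, 0.6725)
(|01⟩, |11⟩): (a, b) = (0.309i, 0) → (0.2185i, 0.2185i)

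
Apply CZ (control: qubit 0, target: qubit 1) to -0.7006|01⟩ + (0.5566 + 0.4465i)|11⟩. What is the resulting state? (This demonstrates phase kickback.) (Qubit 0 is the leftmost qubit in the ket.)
-0.7006|01⟩ + (-0.5566 - 0.4465i)|11⟩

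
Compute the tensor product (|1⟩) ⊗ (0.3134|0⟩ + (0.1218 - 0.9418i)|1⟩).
0.3134|10⟩ + (0.1218 - 0.9418i)|11⟩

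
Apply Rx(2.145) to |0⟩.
0.4779|0⟩ - 0.8784i|1⟩

Rx(2.145) = [[cos(θ/2), −i·sin(θ/2)], [−i·sin(θ/2), cos(θ/2)]]; θ = 2.145, cos(θ/2) ≈ 0.47793, sin(θ/2) ≈ 0.878398.
With a = amp(|0⟩) = 1 and b = amp(|1⟩) = 0:
new amp(|0⟩) = (0.47793)·a + (-0.878398i)·b = 0.4779
new amp(|1⟩) = (-0.878398i)·a + (0.47793)·b = -0.8784i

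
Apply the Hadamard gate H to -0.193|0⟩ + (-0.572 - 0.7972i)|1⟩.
(-0.5409 - 0.5637i)|0⟩ + (0.268 + 0.5637i)|1⟩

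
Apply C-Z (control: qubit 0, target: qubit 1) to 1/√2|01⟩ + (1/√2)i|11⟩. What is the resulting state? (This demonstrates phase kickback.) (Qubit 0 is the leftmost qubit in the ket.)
1/√2|01⟩ - (1/√2)i|11⟩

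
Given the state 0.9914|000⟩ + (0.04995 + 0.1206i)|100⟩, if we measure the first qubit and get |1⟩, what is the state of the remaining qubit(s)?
(0.3827 + 0.9239i)|00⟩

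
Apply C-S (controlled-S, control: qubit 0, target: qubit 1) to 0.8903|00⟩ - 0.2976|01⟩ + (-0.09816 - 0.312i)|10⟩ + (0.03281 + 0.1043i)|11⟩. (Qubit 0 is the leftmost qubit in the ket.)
0.8903|00⟩ - 0.2976|01⟩ + (-0.09816 - 0.312i)|10⟩ + (-0.1043 + 0.03281i)|11⟩

C-S leaves the control-|0⟩ kets |00⟩, |01⟩ unchanged and applies S to qubit 1 on the control-|1⟩ pair (|10⟩, |11⟩).
S = [[1, 0], [0, i]].
With a = amp(|10⟩) = (-0.09816 - 0.312i) and b = amp(|11⟩) = (0.03281 + 0.1043i):
new amp(|10⟩) = (1)·a = (-0.09816 - 0.312i)
new amp(|11⟩) = (i)·b = (-0.1043 + 0.03281i)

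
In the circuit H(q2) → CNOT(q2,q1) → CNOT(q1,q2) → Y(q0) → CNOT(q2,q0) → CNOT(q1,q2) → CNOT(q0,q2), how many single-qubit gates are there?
2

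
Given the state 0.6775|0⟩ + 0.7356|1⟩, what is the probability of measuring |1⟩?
0.5411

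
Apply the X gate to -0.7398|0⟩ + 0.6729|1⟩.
0.6729|0⟩ - 0.7398|1⟩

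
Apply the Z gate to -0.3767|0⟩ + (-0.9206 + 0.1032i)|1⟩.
-0.3767|0⟩ + (0.9206 - 0.1032i)|1⟩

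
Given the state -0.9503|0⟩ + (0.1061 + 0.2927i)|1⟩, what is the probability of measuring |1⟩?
0.09693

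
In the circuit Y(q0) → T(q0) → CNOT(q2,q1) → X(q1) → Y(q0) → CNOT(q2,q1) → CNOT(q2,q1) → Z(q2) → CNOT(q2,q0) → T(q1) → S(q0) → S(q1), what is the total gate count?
12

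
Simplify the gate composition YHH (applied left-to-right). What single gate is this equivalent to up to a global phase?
Y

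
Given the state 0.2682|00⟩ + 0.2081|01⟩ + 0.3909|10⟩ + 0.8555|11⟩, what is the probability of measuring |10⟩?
0.1528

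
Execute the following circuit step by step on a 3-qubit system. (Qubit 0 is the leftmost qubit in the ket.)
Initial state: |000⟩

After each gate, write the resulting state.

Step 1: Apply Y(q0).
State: i|100⟩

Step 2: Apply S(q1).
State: i|100⟩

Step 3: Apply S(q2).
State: i|100⟩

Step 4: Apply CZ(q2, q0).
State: i|100⟩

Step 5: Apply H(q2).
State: (1/√2)i|100⟩ + (1/√2)i|101⟩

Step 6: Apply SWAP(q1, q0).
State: (1/√2)i|010⟩ + (1/√2)i|011⟩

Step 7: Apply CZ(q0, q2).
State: (1/√2)i|010⟩ + (1/√2)i|011⟩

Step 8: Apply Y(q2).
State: 1/√2|010⟩ - 1/√2|011⟩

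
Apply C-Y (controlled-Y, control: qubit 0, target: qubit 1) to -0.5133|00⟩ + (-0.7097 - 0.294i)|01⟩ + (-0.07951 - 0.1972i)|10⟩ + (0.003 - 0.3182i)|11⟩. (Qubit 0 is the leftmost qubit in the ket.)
-0.5133|00⟩ + (-0.7097 - 0.294i)|01⟩ + (-0.3182 - 0.003i)|10⟩ + (0.1972 - 0.07951i)|11⟩

C-Y leaves the control-|0⟩ kets |00⟩, |01⟩ unchanged and applies Y to qubit 1 on the control-|1⟩ pair (|10⟩, |11⟩).
Y = [[0, -i], [i, 0]].
With a = amp(|10⟩) = (-0.07951 - 0.1972i) and b = amp(|11⟩) = (0.003 - 0.3182i):
new amp(|10⟩) = (-i)·b = (-0.3182 - 0.003i)
new amp(|11⟩) = (i)·a = (0.1972 - 0.07951i)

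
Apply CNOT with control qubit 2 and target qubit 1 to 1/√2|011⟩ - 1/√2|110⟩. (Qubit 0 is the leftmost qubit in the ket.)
1/√2|001⟩ - 1/√2|110⟩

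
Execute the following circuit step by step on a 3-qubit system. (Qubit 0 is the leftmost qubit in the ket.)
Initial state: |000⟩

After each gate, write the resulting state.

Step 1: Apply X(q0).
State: |100⟩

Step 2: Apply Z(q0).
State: -|100⟩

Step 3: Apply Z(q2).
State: -|100⟩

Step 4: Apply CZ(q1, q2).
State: -|100⟩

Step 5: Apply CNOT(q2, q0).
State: -|100⟩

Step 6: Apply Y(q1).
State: -i|110⟩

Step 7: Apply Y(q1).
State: -|100⟩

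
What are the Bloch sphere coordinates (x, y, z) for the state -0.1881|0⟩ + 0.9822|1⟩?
(-0.3695, 0, -0.9293)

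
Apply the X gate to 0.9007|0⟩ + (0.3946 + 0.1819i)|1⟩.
(0.3946 + 0.1819i)|0⟩ + 0.9007|1⟩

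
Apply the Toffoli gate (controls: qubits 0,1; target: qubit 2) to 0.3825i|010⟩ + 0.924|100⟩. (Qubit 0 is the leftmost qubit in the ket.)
0.3825i|010⟩ + 0.924|100⟩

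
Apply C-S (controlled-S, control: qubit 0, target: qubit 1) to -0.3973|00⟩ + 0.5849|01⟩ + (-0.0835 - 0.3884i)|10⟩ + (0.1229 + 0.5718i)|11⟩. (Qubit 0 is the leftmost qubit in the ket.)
-0.3973|00⟩ + 0.5849|01⟩ + (-0.0835 - 0.3884i)|10⟩ + (-0.5718 + 0.1229i)|11⟩

C-S leaves the control-|0⟩ kets |00⟩, |01⟩ unchanged and applies S to qubit 1 on the control-|1⟩ pair (|10⟩, |11⟩).
S = [[1, 0], [0, i]].
With a = amp(|10⟩) = (-0.0835 - 0.3884i) and b = amp(|11⟩) = (0.1229 + 0.5718i):
new amp(|10⟩) = (1)·a = (-0.0835 - 0.3884i)
new amp(|11⟩) = (i)·b = (-0.5718 + 0.1229i)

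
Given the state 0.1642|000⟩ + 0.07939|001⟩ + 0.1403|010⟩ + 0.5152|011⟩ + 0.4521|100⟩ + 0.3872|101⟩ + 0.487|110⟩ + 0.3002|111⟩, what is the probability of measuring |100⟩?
0.2044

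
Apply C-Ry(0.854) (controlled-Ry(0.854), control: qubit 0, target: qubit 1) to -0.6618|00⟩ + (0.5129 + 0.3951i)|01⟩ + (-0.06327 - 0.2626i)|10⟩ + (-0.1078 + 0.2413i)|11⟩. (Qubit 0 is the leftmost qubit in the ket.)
-0.6618|00⟩ + (0.5129 + 0.3951i)|01⟩ + (-0.01294 - 0.339i)|10⟩ + (-0.1243 + 0.1109i)|11⟩

C-Ry(0.854) leaves the control-|0⟩ kets |00⟩, |01⟩ unchanged and applies Ry(0.854) to qubit 1 on the control-|1⟩ pair (|10⟩, |11⟩).
Ry(0.854) = [[cos(θ/2), −sin(θ/2)], [sin(θ/2), cos(θ/2)]]; θ = 0.854, cos(θ/2) ≈ 0.910212, sin(θ/2) ≈ 0.414142.
With a = amp(|10⟩) = (-0.06327 - 0.2626i) and b = amp(|11⟩) = (-0.1078 + 0.2413i):
new amp(|10⟩) = (0.910212)·a + (-0.414142)·b = (-0.01294 - 0.339i)
new amp(|11⟩) = (0.414142)·a + (0.910212)·b = (-0.1243 + 0.1109i)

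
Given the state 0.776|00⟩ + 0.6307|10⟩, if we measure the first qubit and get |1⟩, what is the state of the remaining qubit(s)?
|0⟩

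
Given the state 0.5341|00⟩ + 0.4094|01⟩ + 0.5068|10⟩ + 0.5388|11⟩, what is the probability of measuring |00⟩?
0.2853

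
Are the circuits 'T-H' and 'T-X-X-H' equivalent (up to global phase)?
Yes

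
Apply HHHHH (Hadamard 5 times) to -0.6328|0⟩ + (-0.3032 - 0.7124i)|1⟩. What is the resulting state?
(-0.6619 - 0.5037i)|0⟩ + (-0.2331 + 0.5037i)|1⟩

H² = I, so H^5 = H: a single Hadamard. With (a, b) = (-0.6328, (-0.3032 - 0.7124i)), H gives ((a + b)/√2, (a − b)/√2) = ((-0.6619 - 0.5037i), (-0.2331 + 0.5037i)).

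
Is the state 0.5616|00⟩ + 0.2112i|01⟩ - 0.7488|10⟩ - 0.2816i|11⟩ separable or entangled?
Separable

Writing the state as a|00⟩ + b|01⟩ + c|10⟩ + d|11⟩, it is a product state iff ad − bc = 0.
Here (a, b, c, d) = (0.5616, 0.2112i, -0.7488, -0.2816i): ad − bc = (0.5616)(-0.2816i) − (0.2112i)(-0.7488) = 0, so the state is separable.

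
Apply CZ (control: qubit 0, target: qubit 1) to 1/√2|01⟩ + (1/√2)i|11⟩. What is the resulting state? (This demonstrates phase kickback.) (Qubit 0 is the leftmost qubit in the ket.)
1/√2|01⟩ - (1/√2)i|11⟩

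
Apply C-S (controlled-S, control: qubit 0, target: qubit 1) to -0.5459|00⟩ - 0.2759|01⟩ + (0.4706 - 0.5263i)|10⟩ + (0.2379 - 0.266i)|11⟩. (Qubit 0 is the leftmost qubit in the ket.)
-0.5459|00⟩ - 0.2759|01⟩ + (0.4706 - 0.5263i)|10⟩ + (0.266 + 0.2379i)|11⟩

C-S leaves the control-|0⟩ kets |00⟩, |01⟩ unchanged and applies S to qubit 1 on the control-|1⟩ pair (|10⟩, |11⟩).
S = [[1, 0], [0, i]].
With a = amp(|10⟩) = (0.4706 - 0.5263i) and b = amp(|11⟩) = (0.2379 - 0.266i):
new amp(|10⟩) = (1)·a = (0.4706 - 0.5263i)
new amp(|11⟩) = (i)·b = (0.266 + 0.2379i)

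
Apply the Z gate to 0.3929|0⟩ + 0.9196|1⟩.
0.3929|0⟩ - 0.9196|1⟩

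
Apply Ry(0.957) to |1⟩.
-0.4604|0⟩ + 0.8877|1⟩

Ry(0.957) = [[cos(θ/2), −sin(θ/2)], [sin(θ/2), cos(θ/2)]]; θ = 0.957, cos(θ/2) ≈ 0.887687, sin(θ/2) ≈ 0.460448.
With a = amp(|0⟩) = 0 and b = amp(|1⟩) = 1:
new amp(|0⟩) = (0.887687)·a + (-0.460448)·b = -0.4604
new amp(|1⟩) = (0.460448)·a + (0.887687)·b = 0.8877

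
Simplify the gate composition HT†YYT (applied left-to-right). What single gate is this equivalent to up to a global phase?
H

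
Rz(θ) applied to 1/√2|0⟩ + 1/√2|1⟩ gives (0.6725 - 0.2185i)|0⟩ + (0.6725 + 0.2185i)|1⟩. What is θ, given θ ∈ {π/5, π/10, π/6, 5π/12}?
π/5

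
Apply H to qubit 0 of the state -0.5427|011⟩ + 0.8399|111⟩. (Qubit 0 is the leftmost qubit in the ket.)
0.2102|011⟩ - 0.9776|111⟩

H on qubit 0 mixes each pair of kets that differ only in qubit 0: amplitudes (a, b) of (|…0…⟩, |…1…⟩) become ((a + b)/√2, (a − b)/√2). Kets absent from the input have amplitude 0.
(|011⟩, |111⟩): (a, b) = (-0.5427, 0.8399) → (0.2102, -0.9776)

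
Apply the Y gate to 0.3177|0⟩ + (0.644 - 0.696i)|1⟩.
(-0.696 - 0.644i)|0⟩ + 0.3177i|1⟩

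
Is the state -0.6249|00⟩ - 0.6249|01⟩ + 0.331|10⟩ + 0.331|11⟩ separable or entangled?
Separable

Writing the state as a|00⟩ + b|01⟩ + c|10⟩ + d|11⟩, it is a product state iff ad − bc = 0.
Here (a, b, c, d) = (-0.6249, -0.6249, 0.331, 0.331): ad − bc = (-0.6249)(0.331) − (-0.6249)(0.331) = 0, so the state is separable.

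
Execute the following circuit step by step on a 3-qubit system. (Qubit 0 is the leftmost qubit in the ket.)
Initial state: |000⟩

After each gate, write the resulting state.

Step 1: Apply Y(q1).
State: i|010⟩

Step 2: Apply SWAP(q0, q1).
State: i|100⟩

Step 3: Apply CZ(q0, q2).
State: i|100⟩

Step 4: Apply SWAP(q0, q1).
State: i|010⟩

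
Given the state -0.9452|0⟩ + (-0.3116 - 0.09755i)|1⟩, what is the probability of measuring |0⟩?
0.8934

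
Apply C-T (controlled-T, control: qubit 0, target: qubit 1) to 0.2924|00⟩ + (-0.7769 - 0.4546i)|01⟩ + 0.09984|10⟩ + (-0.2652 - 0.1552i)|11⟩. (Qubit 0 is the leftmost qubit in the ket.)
0.2924|00⟩ + (-0.7769 - 0.4546i)|01⟩ + 0.09984|10⟩ + (-0.07778 - 0.2973i)|11⟩

C-T leaves the control-|0⟩ kets |00⟩, |01⟩ unchanged and applies T to qubit 1 on the control-|1⟩ pair (|10⟩, |11⟩).
T = [[1, 0], [0, (1/√2 + (1/√2)i)]].
With a = amp(|10⟩) = 0.09984 and b = amp(|11⟩) = (-0.2652 - 0.1552i):
new amp(|10⟩) = (1)·a = 0.09984
new amp(|11⟩) = (1/√2 + (1/√2)i)·b = (-0.07778 - 0.2973i)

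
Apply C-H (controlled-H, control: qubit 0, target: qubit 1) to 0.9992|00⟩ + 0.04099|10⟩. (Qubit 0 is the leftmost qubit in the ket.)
0.9992|00⟩ + 0.02898|10⟩ + 0.02898|11⟩

C-H leaves the control-|0⟩ kets |00⟩, |01⟩ unchanged and applies H to qubit 1 on the control-|1⟩ pair (|10⟩, |11⟩).
H = [[1/√2, 1/√2], [1/√2, -1/√2]].
With a = amp(|10⟩) = 0.04099 and b = amp(|11⟩) = 0:
new amp(|10⟩) = (1/√2)·a + (1/√2)·b = 0.02898
new amp(|11⟩) = (1/√2)·a + (-1/√2)·b = 0.02898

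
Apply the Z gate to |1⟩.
-|1⟩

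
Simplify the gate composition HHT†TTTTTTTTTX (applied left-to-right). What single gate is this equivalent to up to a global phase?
X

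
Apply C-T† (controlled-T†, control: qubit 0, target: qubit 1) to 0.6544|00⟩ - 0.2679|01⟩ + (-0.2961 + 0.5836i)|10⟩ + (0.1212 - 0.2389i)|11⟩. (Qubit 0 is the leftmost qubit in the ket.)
0.6544|00⟩ - 0.2679|01⟩ + (-0.2961 + 0.5836i)|10⟩ + (-0.08323 - 0.2546i)|11⟩

C-T† leaves the control-|0⟩ kets |00⟩, |01⟩ unchanged and applies T† to qubit 1 on the control-|1⟩ pair (|10⟩, |11⟩).
T† = [[1, 0], [0, (1/√2 - (1/√2)i)]].
With a = amp(|10⟩) = (-0.2961 + 0.5836i) and b = amp(|11⟩) = (0.1212 - 0.2389i):
new amp(|10⟩) = (1)·a = (-0.2961 + 0.5836i)
new amp(|11⟩) = (1/√2 - (1/√2)i)·b = (-0.08323 - 0.2546i)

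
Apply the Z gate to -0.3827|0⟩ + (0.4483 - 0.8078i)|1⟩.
-0.3827|0⟩ + (-0.4483 + 0.8078i)|1⟩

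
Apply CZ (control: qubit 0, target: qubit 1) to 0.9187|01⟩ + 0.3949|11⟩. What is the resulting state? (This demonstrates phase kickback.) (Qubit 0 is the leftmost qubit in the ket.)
0.9187|01⟩ - 0.3949|11⟩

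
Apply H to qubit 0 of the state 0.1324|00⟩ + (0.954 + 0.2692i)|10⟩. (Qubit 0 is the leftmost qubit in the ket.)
(0.7682 + 0.1904i)|00⟩ + (-0.581 - 0.1904i)|10⟩

H on qubit 0 mixes each pair of kets that differ only in qubit 0: amplitudes (a, b) of (|…0…⟩, |…1…⟩) become ((a + b)/√2, (a − b)/√2). Kets absent from the input have amplitude 0.
(|00⟩, |10⟩): (a, b) = (0.1324, (0.954 + 0.2692i)) → ((0.7682 + 0.1904i), (-0.581 - 0.1904i))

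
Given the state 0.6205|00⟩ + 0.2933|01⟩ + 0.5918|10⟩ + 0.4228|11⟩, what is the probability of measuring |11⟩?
0.1788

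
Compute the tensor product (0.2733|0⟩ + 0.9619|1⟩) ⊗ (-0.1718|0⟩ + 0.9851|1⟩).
-0.04695|00⟩ + 0.2692|01⟩ - 0.1653|10⟩ + 0.9476|11⟩

amp(|b₁b₂…⟩) = product of the factor amplitudes for bits b₁, b₂, …; only kets whose every factor amplitude is nonzero survive.
|00⟩: (0.2733)(-0.1718) = -0.04695
|01⟩: (0.2733)(0.9851) = 0.2692
|10⟩: (0.9619)(-0.1718) = -0.1653
|11⟩: (0.9619)(0.9851) = 0.9476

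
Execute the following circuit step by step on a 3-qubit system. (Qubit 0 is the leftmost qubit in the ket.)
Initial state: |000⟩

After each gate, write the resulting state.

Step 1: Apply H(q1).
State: 1/√2|000⟩ + 1/√2|010⟩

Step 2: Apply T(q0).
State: 1/√2|000⟩ + 1/√2|010⟩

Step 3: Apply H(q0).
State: 1/2|000⟩ + 1/2|010⟩ + 1/2|100⟩ + 1/2|110⟩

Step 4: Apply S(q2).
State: 1/2|000⟩ + 1/2|010⟩ + 1/2|100⟩ + 1/2|110⟩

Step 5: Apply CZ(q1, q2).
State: 1/2|000⟩ + 1/2|010⟩ + 1/2|100⟩ + 1/2|110⟩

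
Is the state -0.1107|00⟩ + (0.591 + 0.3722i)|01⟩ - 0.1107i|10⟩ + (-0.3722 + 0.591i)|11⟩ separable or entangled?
Separable

Writing the state as a|00⟩ + b|01⟩ + c|10⟩ + d|11⟩, it is a product state iff ad − bc = 0.
Here (a, b, c, d) = (-0.1107, (0.591 + 0.3722i), -0.1107i, (-0.3722 + 0.591i)): ad − bc = (-0.1107)(-0.3722 + 0.591i) − (0.591 + 0.3722i)(-0.1107i) = 0, so the state is separable.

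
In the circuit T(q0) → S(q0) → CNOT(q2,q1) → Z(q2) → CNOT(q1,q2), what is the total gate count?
5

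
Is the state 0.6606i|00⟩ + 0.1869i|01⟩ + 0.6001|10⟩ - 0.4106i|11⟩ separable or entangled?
Entangled

Writing the state as a|00⟩ + b|01⟩ + c|10⟩ + d|11⟩, it is a product state iff ad − bc = 0.
Here (a, b, c, d) = (0.6606i, 0.1869i, 0.6001, -0.4106i): ad − bc = (0.6606i)(-0.4106i) − (0.1869i)(0.6001) = (0.2712 - 0.1122i) ≠ 0, so the state is entangled.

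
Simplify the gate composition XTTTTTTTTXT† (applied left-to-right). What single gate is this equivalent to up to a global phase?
T†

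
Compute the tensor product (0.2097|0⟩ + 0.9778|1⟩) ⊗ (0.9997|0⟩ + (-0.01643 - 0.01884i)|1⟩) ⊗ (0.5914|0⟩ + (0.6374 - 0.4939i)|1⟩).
0.124|000⟩ + (0.1336 - 0.1035i)|001⟩ + (-0.002038 - 0.002336i)|010⟩ + (-0.004147 - 0.0008165i)|011⟩ + 0.5781|100⟩ + (0.6231 - 0.4828i)|101⟩ + (-0.009501 - 0.01089i)|110⟩ + (-0.01934 - 0.003807i)|111⟩

amp(|b₁b₂…⟩) = product of the factor amplitudes for bits b₁, b₂, …; only kets whose every factor amplitude is nonzero survive.
|000⟩: (0.2097)(0.9997)(0.5914) = 0.124
|001⟩: (0.2097)(0.9997)(0.6374 - 0.4939i) = (0.1336 - 0.1035i)
|010⟩: (0.2097)(-0.01643 - 0.01884i)(0.5914) = (-0.002038 - 0.002336i)
|011⟩: (0.2097)(-0.01643 - 0.01884i)(0.6374 - 0.4939i) = (-0.004147 - 0.0008165i)
|100⟩: (0.9778)(0.9997)(0.5914) = 0.5781
|101⟩: (0.9778)(0.9997)(0.6374 - 0.4939i) = (0.6231 - 0.4828i)
|110⟩: (0.9778)(-0.01643 - 0.01884i)(0.5914) = (-0.009501 - 0.01089i)
|111⟩: (0.9778)(-0.01643 - 0.01884i)(0.6374 - 0.4939i) = (-0.01934 - 0.003807i)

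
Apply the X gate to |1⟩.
|0⟩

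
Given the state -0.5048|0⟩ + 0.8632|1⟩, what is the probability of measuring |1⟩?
0.7451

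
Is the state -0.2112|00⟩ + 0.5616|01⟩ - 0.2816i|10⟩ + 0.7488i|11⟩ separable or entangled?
Separable

Writing the state as a|00⟩ + b|01⟩ + c|10⟩ + d|11⟩, it is a product state iff ad − bc = 0.
Here (a, b, c, d) = (-0.2112, 0.5616, -0.2816i, 0.7488i): ad − bc = (-0.2112)(0.7488i) − (0.5616)(-0.2816i) = 0, so the state is separable.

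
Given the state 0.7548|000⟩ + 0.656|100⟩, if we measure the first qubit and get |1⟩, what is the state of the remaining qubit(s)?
|00⟩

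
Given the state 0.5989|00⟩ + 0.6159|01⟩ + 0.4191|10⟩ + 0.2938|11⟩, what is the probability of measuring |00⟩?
0.3587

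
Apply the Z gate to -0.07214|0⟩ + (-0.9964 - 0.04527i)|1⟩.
-0.07214|0⟩ + (0.9964 + 0.04527i)|1⟩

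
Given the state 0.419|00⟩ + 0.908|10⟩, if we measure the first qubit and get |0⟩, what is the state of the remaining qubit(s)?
|0⟩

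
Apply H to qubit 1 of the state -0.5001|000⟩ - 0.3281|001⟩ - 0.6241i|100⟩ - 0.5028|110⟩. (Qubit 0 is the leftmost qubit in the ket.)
-0.3536|000⟩ - 0.232|001⟩ - 0.3536|010⟩ - 0.232|011⟩ + (-0.3555 - 0.4413i)|100⟩ + (0.3555 - 0.4413i)|110⟩

H on qubit 1 mixes each pair of kets that differ only in qubit 1: amplitudes (a, b) of (|…0…⟩, |…1…⟩) become ((a + b)/√2, (a − b)/√2). Kets absent from the input have amplitude 0.
(|000⟩, |010⟩): (a, b) = (-0.5001, 0) → (-0.3536, -0.3536)
(|001⟩, |011⟩): (a, b) = (-0.3281, 0) → (-0.232, -0.232)
(|100⟩, |110⟩): (a, b) = (-0.6241i, -0.5028) → ((-0.3555 - 0.4413i), (0.3555 - 0.4413i))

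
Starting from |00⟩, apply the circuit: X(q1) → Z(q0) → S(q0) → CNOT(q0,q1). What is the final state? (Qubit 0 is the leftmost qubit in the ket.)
|01⟩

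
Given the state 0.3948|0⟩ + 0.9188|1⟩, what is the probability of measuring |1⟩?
0.8442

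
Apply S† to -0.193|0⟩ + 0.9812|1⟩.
-0.193|0⟩ - 0.9812i|1⟩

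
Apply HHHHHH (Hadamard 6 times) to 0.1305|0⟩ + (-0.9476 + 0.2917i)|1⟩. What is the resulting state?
0.1305|0⟩ + (-0.9476 + 0.2917i)|1⟩

H² = I, so an even number of Hadamards cancels: H^6 = I and the state is unchanged.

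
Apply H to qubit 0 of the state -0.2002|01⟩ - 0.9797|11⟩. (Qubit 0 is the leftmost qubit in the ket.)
-0.8343|01⟩ + 0.5512|11⟩

H on qubit 0 mixes each pair of kets that differ only in qubit 0: amplitudes (a, b) of (|…0…⟩, |…1…⟩) become ((a + b)/√2, (a − b)/√2). Kets absent from the input have amplitude 0.
(|01⟩, |11⟩): (a, b) = (-0.2002, -0.9797) → (-0.8343, 0.5512)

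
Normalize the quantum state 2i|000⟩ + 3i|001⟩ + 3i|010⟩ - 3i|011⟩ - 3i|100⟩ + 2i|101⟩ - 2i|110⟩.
0.2887i|000⟩ + 0.433i|001⟩ + 0.433i|010⟩ - 0.433i|011⟩ - 0.433i|100⟩ + 0.2887i|101⟩ - 0.2887i|110⟩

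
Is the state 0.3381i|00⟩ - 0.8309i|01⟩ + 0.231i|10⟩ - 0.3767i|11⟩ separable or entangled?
Entangled

Writing the state as a|00⟩ + b|01⟩ + c|10⟩ + d|11⟩, it is a product state iff ad − bc = 0.
Here (a, b, c, d) = (0.3381i, -0.8309i, 0.231i, -0.3767i): ad − bc = (0.3381i)(-0.3767i) − (-0.8309i)(0.231i) = -0.06458 ≠ 0, so the state is entangled.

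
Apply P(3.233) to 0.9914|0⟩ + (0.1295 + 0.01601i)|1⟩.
0.9914|0⟩ + (-0.1275 - 0.02776i)|1⟩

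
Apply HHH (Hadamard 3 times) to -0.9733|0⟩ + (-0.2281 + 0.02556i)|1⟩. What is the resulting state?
(-0.8495 + 0.01807i)|0⟩ + (-0.5269 - 0.01807i)|1⟩

H² = I, so H^3 = H: a single Hadamard. With (a, b) = (-0.9733, (-0.2281 + 0.02556i)), H gives ((a + b)/√2, (a − b)/√2) = ((-0.8495 + 0.01807i), (-0.5269 - 0.01807i)).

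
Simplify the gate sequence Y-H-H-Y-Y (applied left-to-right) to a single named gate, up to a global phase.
Y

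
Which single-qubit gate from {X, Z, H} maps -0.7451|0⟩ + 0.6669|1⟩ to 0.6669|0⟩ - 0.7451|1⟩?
X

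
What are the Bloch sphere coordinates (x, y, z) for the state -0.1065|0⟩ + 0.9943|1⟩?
(-0.2118, 0, -0.9773)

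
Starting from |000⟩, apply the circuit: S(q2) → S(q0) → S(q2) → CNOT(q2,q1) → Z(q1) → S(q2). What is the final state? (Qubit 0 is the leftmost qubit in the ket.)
|000⟩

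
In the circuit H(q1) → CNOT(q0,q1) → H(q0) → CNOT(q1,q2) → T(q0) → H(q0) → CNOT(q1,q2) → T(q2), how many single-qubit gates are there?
5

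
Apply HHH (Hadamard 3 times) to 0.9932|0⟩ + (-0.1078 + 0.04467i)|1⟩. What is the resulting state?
(0.6261 + 0.03159i)|0⟩ + (0.7785 - 0.03159i)|1⟩

H² = I, so H^3 = H: a single Hadamard. With (a, b) = (0.9932, (-0.1078 + 0.04467i)), H gives ((a + b)/√2, (a − b)/√2) = ((0.6261 + 0.03159i), (0.7785 - 0.03159i)).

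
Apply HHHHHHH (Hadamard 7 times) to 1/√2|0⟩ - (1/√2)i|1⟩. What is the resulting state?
(1/2 - (1/2)i)|0⟩ + (1/2 + (1/2)i)|1⟩

H² = I, so H^7 = H: a single Hadamard. With (a, b) = (1/√2, -(1/√2)i), H gives ((a + b)/√2, (a − b)/√2) = ((1/2 - (1/2)i), (1/2 + (1/2)i)).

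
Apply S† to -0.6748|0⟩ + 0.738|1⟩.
-0.6748|0⟩ - 0.738i|1⟩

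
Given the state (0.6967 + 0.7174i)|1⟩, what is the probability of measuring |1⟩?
1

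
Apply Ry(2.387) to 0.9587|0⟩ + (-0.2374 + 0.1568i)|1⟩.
(0.5739 - 0.1458i)|0⟩ + (0.8038 + 0.05777i)|1⟩

Ry(2.387) = [[cos(θ/2), −sin(θ/2)], [sin(θ/2), cos(θ/2)]]; θ = 2.387, cos(θ/2) ≈ 0.368408, sin(θ/2) ≈ 0.929664.
With a = amp(|0⟩) = 0.9587 and b = amp(|1⟩) = (-0.2374 + 0.1568i):
new amp(|0⟩) = (0.368408)·a + (-0.929664)·b = (0.5739 - 0.1458i)
new amp(|1⟩) = (0.929664)·a + (0.368408)·b = (0.8038 + 0.05777i)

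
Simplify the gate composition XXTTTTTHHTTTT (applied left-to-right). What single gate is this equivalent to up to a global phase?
T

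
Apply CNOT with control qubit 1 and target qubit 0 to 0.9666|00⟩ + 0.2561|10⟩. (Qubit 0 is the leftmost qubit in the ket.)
0.9666|00⟩ + 0.2561|10⟩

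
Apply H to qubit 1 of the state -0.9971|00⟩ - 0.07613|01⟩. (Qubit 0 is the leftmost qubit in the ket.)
-0.7589|00⟩ - 0.6512|01⟩

H on qubit 1 mixes each pair of kets that differ only in qubit 1: amplitudes (a, b) of (|…0…⟩, |…1…⟩) become ((a + b)/√2, (a − b)/√2). Kets absent from the input have amplitude 0.
(|00⟩, |01⟩): (a, b) = (-0.9971, -0.07613) → (-0.7589, -0.6512)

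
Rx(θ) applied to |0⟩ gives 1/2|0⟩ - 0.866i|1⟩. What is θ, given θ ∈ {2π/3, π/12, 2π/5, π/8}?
2π/3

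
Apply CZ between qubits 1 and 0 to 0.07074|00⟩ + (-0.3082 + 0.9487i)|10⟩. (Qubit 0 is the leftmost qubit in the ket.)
0.07074|00⟩ + (-0.3082 + 0.9487i)|10⟩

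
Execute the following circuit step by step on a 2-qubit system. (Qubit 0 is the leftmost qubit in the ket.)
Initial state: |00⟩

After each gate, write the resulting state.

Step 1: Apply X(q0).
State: |10⟩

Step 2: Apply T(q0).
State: (1/√2 + (1/√2)i)|10⟩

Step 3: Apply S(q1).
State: (1/√2 + (1/√2)i)|10⟩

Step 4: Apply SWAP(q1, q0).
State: (1/√2 + (1/√2)i)|01⟩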